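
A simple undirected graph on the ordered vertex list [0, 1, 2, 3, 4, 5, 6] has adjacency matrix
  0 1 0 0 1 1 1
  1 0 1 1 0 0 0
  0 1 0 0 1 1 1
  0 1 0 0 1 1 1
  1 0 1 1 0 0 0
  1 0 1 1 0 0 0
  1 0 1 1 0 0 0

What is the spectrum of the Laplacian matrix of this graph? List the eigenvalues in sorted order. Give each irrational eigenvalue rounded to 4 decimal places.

[0, 3, 3, 3, 4, 4, 7]

With the vertex order [0, 1, 2, 3, 4, 5, 6], the degrees are [4, 3, 4, 4, 3, 3, 3], giving D = diag(4, 3, 4, 4, 3, 3, 3) and L = D - A. The multiplicity of 0 as a Laplacian eigenvalue equals the number of connected components. The largest eigenvalue, 7, is at most the vertex count 7. The eigenvalues sum to 24, which equals trace(L) = 2|E|.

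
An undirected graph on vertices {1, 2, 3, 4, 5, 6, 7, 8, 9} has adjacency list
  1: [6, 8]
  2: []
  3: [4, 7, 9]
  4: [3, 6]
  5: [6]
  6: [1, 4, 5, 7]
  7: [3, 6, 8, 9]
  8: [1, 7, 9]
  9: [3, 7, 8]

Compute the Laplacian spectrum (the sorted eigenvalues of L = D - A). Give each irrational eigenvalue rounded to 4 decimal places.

Reading degrees in the order [1, 2, 3, 4, 5, 6, 7, 8, 9] gives [2, 0, 3, 2, 1, 4, 4, 3, 3]; set D = diag(2, 0, 3, 2, 1, 4, 4, 3, 3) and form L = D - A. Since every row of L sums to 0, the all-ones vector is in the kernel and 0 is an eigenvalue. The 2 zero eigenvalues correspond to the 2 connected components.

[0, 0, 0.7872, 1.3820, 1.8287, 3.6180, 4, 4.4431, 5.9409]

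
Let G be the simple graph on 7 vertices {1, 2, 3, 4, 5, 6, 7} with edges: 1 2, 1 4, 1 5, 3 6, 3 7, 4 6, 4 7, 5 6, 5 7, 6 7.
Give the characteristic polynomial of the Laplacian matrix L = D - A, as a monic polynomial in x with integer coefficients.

x^7 - 20x^6 + 158x^5 - 624x^4 + 1277x^3 - 1244x^2 + 420x

With the vertex order [1, 2, 3, 4, 5, 6, 7], the degrees are [3, 1, 2, 3, 3, 4, 4], giving D = diag(3, 1, 2, 3, 3, 4, 4) and L = D - A. L has integer entries, so p(x) = det(xI - L) has integer coefficients. Expanding the determinant yields x^7 - 20x^6 + 158x^5 - 624x^4 + 1277x^3 - 1244x^2 + 420x. Since p(0) = det(-L) = 0, x divides p(x). The largest eigenvalue, 5.6813, is at most the vertex count 7. By the matrix-tree theorem the graph has (1/7) * product of the nonzero eigenvalues = 60 spanning trees.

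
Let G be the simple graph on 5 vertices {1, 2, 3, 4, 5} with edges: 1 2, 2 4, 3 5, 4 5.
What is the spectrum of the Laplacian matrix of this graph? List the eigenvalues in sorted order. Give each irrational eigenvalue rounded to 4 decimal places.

[0, 0.3820, 1.3820, 2.6180, 3.6180]

Reading degrees in the order [1, 2, 3, 4, 5] gives [1, 2, 1, 2, 2]; set D = diag(1, 2, 1, 2, 2) and form L = D - A. The multiplicity of 0 as a Laplacian eigenvalue equals the number of connected components.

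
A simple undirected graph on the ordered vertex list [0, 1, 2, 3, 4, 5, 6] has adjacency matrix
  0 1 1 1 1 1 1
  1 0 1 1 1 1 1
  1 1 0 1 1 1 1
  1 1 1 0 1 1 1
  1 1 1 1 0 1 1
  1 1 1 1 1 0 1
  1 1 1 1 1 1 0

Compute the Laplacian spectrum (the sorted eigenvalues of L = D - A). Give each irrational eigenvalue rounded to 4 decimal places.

[0, 7, 7, 7, 7, 7, 7]

Reading degrees in the order [0, 1, 2, 3, 4, 5, 6] gives [6, 6, 6, 6, 6, 6, 6]; set D = diag(6, 6, 6, 6, 6, 6, 6) and form L = D - A. Since every row of L sums to 0, the all-ones vector is in the kernel and 0 is an eigenvalue. The single zero eigenvalue shows the graph is connected. The eigenvalues sum to 42, which equals trace(L) = 2|E|.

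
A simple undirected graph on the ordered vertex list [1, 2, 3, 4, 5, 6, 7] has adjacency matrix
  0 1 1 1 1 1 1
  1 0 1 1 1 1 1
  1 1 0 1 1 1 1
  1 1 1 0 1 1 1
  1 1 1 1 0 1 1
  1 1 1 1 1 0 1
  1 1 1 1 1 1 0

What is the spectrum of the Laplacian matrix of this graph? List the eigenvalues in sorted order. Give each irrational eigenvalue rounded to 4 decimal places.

[0, 7, 7, 7, 7, 7, 7]

With the vertex order [1, 2, 3, 4, 5, 6, 7], the degrees are [6, 6, 6, 6, 6, 6, 6], giving D = diag(6, 6, 6, 6, 6, 6, 6) and L = D - A. L is symmetric positive semidefinite, so every eigenvalue is real and nonnegative. The eigenvalues sum to 42, which equals trace(L) = 2|E|.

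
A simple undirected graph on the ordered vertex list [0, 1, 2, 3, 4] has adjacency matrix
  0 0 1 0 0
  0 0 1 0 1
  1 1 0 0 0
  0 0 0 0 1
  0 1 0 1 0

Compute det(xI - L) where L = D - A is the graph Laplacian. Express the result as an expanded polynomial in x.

Reading degrees in the order [0, 1, 2, 3, 4] gives [1, 2, 2, 1, 2]; set D = diag(1, 2, 2, 1, 2) and form L = D - A. Computing det(xI - L) by cofactor expansion (or equivalently via sum-over-permutations) gives x^5 - 8x^4 + 21x^3 - 20x^2 + 5x. The coefficient of x^4 equals -trace(L) = -8, matching the sum of degrees. By the matrix-tree theorem the graph has (1/5) * product of the nonzero eigenvalues = 1 spanning tree.

x^5 - 8x^4 + 21x^3 - 20x^2 + 5x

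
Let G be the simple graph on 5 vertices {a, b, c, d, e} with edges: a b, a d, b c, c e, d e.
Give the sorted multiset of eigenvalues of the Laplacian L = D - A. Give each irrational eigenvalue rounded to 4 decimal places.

Reading degrees in the order [a, b, c, d, e] gives [2, 2, 2, 2, 2]; set D = diag(2, 2, 2, 2, 2) and form L = D - A. Diagonalising L (or applying a numerical eigensolver to the 5x5 matrix) gives the spectrum above. The eigenvalues sum to 10, which equals trace(L) = 2|E|.

[0, 1.3820, 1.3820, 3.6180, 3.6180]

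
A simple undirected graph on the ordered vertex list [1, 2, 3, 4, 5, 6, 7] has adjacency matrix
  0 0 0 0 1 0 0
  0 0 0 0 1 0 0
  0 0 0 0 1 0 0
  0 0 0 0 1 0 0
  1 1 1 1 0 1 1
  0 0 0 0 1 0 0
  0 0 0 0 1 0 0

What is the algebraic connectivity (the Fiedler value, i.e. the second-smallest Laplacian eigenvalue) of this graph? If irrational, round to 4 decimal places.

Each diagonal entry of L is the vertex degree and each off-diagonal entry is -1 where an edge is present, 0 otherwise; in the order [1, 2, 3, 4, 5, 6, 7] the diagonal is [1, 1, 1, 1, 6, 1, 1]. The sorted Laplacian eigenvalues are [0, 1, 1, 1, 1, 1, 7]; the algebraic connectivity is the second entry, 1. The eigenvalues sum to 12, which equals trace(L) = 2|E|.

1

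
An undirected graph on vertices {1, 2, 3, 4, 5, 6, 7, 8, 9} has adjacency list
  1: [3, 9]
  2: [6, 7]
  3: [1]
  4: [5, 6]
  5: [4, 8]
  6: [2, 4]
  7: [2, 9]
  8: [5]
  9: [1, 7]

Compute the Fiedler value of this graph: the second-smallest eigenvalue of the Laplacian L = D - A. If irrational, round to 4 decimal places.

With the vertex order [1, 2, 3, 4, 5, 6, 7, 8, 9], the degrees are [2, 2, 1, 2, 2, 2, 2, 1, 2], giving D = diag(2, 2, 1, 2, 2, 2, 2, 1, 2) and L = D - A. The smallest Laplacian eigenvalue is always 0. The next one, lambda_2 = 0.1206, measures how hard the graph is to disconnect: larger values mean better connectivity. The largest eigenvalue, 3.8794, is at most the vertex count 9.

0.1206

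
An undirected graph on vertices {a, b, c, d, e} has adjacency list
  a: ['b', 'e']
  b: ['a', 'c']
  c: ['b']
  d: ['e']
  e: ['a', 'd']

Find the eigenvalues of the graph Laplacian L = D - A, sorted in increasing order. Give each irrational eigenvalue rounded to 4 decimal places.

[0, 0.3820, 1.3820, 2.6180, 3.6180]

Reading degrees in the order [a, b, c, d, e] gives [2, 2, 1, 1, 2]; set D = diag(2, 2, 1, 1, 2) and form L = D - A. Since every row of L sums to 0, the all-ones vector is in the kernel and 0 is an eigenvalue. The single zero eigenvalue shows the graph is connected. The eigenvalues sum to 8, which equals trace(L) = 2|E|.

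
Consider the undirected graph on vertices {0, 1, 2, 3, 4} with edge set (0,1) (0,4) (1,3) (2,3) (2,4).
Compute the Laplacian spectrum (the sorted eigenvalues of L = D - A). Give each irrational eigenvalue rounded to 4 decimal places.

Each diagonal entry of L is the vertex degree and each off-diagonal entry is -1 where an edge is present, 0 otherwise; in the order [0, 1, 2, 3, 4] the diagonal is [2, 2, 2, 2, 2]. Diagonalising L (or applying a numerical eigensolver to the 5x5 matrix) gives the spectrum above. The single zero eigenvalue shows the graph is connected. The eigenvalues sum to 10, which equals trace(L) = 2|E|.

[0, 1.3820, 1.3820, 3.6180, 3.6180]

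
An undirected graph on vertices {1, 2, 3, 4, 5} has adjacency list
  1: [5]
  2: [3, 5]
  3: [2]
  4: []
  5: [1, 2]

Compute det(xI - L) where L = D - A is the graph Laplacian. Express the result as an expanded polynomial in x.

x^5 - 6x^4 + 10x^3 - 4x^2

Reading degrees in the order [1, 2, 3, 4, 5] gives [1, 2, 1, 0, 2]; set D = diag(1, 2, 1, 0, 2) and form L = D - A. Computing det(xI - L) by cofactor expansion (or equivalently via sum-over-permutations) gives x^5 - 6x^4 + 10x^3 - 4x^2. The constant term is 0 because L is singular (the all-ones vector lies in its kernel). The eigenvalues sum to 6, which equals trace(L) = 2|E|.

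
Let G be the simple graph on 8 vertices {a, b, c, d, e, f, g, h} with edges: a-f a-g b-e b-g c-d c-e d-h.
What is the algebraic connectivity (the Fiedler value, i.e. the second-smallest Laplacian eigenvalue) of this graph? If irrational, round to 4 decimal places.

Reading degrees in the order [a, b, c, d, e, f, g, h] gives [2, 2, 2, 2, 2, 1, 2, 1]; set D = diag(2, 2, 2, 2, 2, 1, 2, 1) and form L = D - A. Computing the eigenvalues of L and sorting gives [0, 0.1522, 0.5858, 1.2346, 2, 2.7654, 3.4142, 3.8478]. The Fiedler value lambda_2 = 0.1522 is strictly positive, so the graph is connected. There is one zero in the spectrum, matching the 1 component. The eigenvalues sum to 14, which equals trace(L) = 2|E|.

0.1522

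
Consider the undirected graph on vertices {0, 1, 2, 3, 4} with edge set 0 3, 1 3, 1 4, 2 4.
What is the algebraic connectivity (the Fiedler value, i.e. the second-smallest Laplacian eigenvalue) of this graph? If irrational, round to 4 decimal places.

0.3820

With the vertex order [0, 1, 2, 3, 4], the degrees are [1, 2, 1, 2, 2], giving D = diag(1, 2, 1, 2, 2) and L = D - A. The smallest Laplacian eigenvalue is always 0. The next one, lambda_2 = 0.3820, measures how hard the graph is to disconnect: larger values mean better connectivity. By the matrix-tree theorem the graph has (1/5) * product of the nonzero eigenvalues = 1 spanning tree. The largest eigenvalue, 3.6180, is at most the vertex count 5.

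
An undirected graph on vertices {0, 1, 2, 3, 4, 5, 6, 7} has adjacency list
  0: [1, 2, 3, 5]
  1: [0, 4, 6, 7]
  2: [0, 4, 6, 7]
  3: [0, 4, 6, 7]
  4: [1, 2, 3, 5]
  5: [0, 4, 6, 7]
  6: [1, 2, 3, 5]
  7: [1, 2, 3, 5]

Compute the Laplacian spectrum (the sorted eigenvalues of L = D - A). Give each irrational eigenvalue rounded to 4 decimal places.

Reading degrees in the order [0, 1, 2, 3, 4, 5, 6, 7] gives [4, 4, 4, 4, 4, 4, 4, 4]; set D = diag(4, 4, 4, 4, 4, 4, 4, 4) and form L = D - A. Diagonalising L (or applying a numerical eigensolver to the 8x8 matrix) gives the spectrum above.

[0, 4, 4, 4, 4, 4, 4, 8]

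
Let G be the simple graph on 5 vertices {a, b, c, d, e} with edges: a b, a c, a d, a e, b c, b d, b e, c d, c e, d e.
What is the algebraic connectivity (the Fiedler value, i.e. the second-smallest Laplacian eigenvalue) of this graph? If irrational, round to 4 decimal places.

With the vertex order [a, b, c, d, e], the degrees are [4, 4, 4, 4, 4], giving D = diag(4, 4, 4, 4, 4) and L = D - A. Computing the eigenvalues of L and sorting gives [0, 5, 5, 5, 5]. The Fiedler value lambda_2 = 5 is strictly positive, so the graph is connected. There is one zero in the spectrum, matching the 1 component.

5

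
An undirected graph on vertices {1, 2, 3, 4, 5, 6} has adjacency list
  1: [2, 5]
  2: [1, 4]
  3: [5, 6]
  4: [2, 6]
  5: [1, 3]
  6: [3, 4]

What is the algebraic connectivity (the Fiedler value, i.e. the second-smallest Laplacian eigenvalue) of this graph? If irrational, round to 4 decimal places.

Each diagonal entry of L is the vertex degree and each off-diagonal entry is -1 where an edge is present, 0 otherwise; in the order [1, 2, 3, 4, 5, 6] the diagonal is [2, 2, 2, 2, 2, 2]. The sorted Laplacian eigenvalues are [0, 1, 1, 3, 3, 4]; the algebraic connectivity is the second entry, 1.

1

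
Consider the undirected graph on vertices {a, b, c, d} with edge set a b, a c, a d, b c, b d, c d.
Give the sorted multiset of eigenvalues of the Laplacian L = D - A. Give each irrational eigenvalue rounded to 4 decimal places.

With the vertex order [a, b, c, d], the degrees are [3, 3, 3, 3], giving D = diag(3, 3, 3, 3) and L = D - A. Diagonalising L (or applying a numerical eigensolver to the 4x4 matrix) gives the spectrum above. There is one zero in the spectrum, matching the 1 component.

[0, 4, 4, 4]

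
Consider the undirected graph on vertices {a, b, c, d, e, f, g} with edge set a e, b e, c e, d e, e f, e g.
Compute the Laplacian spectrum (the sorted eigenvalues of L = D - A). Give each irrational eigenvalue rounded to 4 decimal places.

[0, 1, 1, 1, 1, 1, 7]

Reading degrees in the order [a, b, c, d, e, f, g] gives [1, 1, 1, 1, 6, 1, 1]; set D = diag(1, 1, 1, 1, 6, 1, 1) and form L = D - A. Since every row of L sums to 0, the all-ones vector is in the kernel and 0 is an eigenvalue. The single zero eigenvalue shows the graph is connected. There is one zero in the spectrum, matching the 1 component. The largest eigenvalue, 7, is at most the vertex count 7.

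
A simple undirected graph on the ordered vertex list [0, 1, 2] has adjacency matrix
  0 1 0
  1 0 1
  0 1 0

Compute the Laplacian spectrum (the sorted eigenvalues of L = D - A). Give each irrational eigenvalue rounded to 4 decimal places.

Each diagonal entry of L is the vertex degree and each off-diagonal entry is -1 where an edge is present, 0 otherwise; in the order [0, 1, 2] the diagonal is [1, 2, 1]. Since every row of L sums to 0, the all-ones vector is in the kernel and 0 is an eigenvalue.

[0, 1, 3]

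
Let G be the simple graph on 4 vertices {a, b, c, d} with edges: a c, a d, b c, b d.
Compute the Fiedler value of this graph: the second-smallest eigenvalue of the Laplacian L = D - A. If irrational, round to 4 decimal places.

2

Each diagonal entry of L is the vertex degree and each off-diagonal entry is -1 where an edge is present, 0 otherwise; in the order [a, b, c, d] the diagonal is [2, 2, 2, 2]. The sorted Laplacian eigenvalues are [0, 2, 2, 4]; the algebraic connectivity is the second entry, 2. The eigenvalues sum to 8, which equals trace(L) = 2|E|.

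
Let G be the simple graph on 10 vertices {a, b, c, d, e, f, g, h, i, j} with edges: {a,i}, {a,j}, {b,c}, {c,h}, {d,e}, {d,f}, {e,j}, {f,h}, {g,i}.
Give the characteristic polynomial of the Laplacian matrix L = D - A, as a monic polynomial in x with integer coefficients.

x^10 - 18x^9 + 136x^8 - 560x^7 + 1365x^6 - 2002x^5 + 1716x^4 - 792x^3 + 165x^2 - 10x

Reading degrees in the order [a, b, c, d, e, f, g, h, i, j] gives [2, 1, 2, 2, 2, 2, 1, 2, 2, 2]; set D = diag(2, 1, 2, 2, 2, 2, 1, 2, 2, 2) and form L = D - A. Computing det(xI - L) by cofactor expansion (or equivalently via sum-over-permutations) gives x^10 - 18x^9 + 136x^8 - 560x^7 + 1365x^6 - 2002x^5 + 1716x^4 - 792x^3 + 165x^2 - 10x. The constant term is 0 because L is singular (the all-ones vector lies in its kernel).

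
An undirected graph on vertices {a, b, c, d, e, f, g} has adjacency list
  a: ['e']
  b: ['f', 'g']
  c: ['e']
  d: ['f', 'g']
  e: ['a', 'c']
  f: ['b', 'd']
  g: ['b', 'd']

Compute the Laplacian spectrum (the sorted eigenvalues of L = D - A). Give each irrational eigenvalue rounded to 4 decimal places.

With the vertex order [a, b, c, d, e, f, g], the degrees are [1, 2, 1, 2, 2, 2, 2], giving D = diag(1, 2, 1, 2, 2, 2, 2) and L = D - A. Since every row of L sums to 0, the all-ones vector is in the kernel and 0 is an eigenvalue. The 2 zero eigenvalues correspond to the 2 connected components.

[0, 0, 1, 2, 2, 3, 4]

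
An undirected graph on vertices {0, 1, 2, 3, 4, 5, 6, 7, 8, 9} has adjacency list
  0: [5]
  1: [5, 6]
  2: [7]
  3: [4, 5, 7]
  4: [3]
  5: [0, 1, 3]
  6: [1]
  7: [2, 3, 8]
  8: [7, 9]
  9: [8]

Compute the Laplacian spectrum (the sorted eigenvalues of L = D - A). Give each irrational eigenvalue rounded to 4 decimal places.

Reading degrees in the order [0, 1, 2, 3, 4, 5, 6, 7, 8, 9] gives [1, 2, 1, 3, 1, 3, 1, 3, 2, 1]; set D = diag(1, 2, 1, 3, 1, 3, 1, 3, 2, 1) and form L = D - A. L is symmetric positive semidefinite, so every eigenvalue is real and nonnegative. By the matrix-tree theorem the graph has (1/10) * product of the nonzero eigenvalues = 1 spanning tree.

[0, 0.1729, 0.4755, 0.6617, 0.7420, 2, 2.2091, 2.9065, 3.9563, 4.8760]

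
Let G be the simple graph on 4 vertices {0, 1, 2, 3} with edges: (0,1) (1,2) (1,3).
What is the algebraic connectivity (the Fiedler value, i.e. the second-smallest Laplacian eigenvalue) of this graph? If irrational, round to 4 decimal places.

1

Each diagonal entry of L is the vertex degree and each off-diagonal entry is -1 where an edge is present, 0 otherwise; in the order [0, 1, 2, 3] the diagonal is [1, 3, 1, 1]. The smallest Laplacian eigenvalue is always 0. The next one, lambda_2 = 1, measures how hard the graph is to disconnect: larger values mean better connectivity.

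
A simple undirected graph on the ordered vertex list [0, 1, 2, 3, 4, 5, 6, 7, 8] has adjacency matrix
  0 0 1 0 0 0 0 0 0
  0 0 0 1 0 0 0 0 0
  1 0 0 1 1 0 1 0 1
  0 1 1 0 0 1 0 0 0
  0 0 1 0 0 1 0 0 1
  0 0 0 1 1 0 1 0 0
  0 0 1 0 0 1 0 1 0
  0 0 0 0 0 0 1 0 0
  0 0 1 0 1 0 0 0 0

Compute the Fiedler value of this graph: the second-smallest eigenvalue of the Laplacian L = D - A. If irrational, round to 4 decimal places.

Each diagonal entry of L is the vertex degree and each off-diagonal entry is -1 where an edge is present, 0 otherwise; in the order [0, 1, 2, 3, 4, 5, 6, 7, 8] the diagonal is [1, 1, 5, 3, 3, 3, 3, 1, 2]. Computing the eigenvalues of L and sorting gives [0, 0.5858, 0.6972, 1.0746, 2, 3.4142, 3.4481, 4.3028, 6.4774]. The Fiedler value lambda_2 = 0.5858 is strictly positive, so the graph is connected. There is one zero in the spectrum, matching the 1 component.

0.5858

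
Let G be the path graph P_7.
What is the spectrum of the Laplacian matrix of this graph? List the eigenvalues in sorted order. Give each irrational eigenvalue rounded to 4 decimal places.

[0, 0.1981, 0.7530, 1.5550, 2.4450, 3.2470, 3.8019]

The graph has 7 vertices and degree multiset [2, 2, 2, 2, 2, 1, 1]; D is the diagonal matrix of degrees and L = D - A. Diagonalising L (or applying a numerical eigensolver to the 7x7 matrix) gives the spectrum above. By the matrix-tree theorem the graph has (1/7) * product of the nonzero eigenvalues = 1 spanning tree.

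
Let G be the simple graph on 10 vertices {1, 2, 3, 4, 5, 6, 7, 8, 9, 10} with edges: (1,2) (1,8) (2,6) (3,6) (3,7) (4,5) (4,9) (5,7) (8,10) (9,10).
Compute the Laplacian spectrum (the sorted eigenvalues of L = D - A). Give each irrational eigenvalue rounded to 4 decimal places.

Each diagonal entry of L is the vertex degree and each off-diagonal entry is -1 where an edge is present, 0 otherwise; in the order [1, 2, 3, 4, 5, 6, 7, 8, 9, 10] the diagonal is [2, 2, 2, 2, 2, 2, 2, 2, 2, 2]. Since every row of L sums to 0, the all-ones vector is in the kernel and 0 is an eigenvalue. The single zero eigenvalue shows the graph is connected.

[0, 0.3820, 0.3820, 1.3820, 1.3820, 2.6180, 2.6180, 3.6180, 3.6180, 4]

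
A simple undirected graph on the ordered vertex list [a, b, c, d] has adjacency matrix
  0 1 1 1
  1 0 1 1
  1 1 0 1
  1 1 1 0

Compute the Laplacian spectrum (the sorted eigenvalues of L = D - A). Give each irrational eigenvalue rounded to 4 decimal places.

Reading degrees in the order [a, b, c, d] gives [3, 3, 3, 3]; set D = diag(3, 3, 3, 3) and form L = D - A. The multiplicity of 0 as a Laplacian eigenvalue equals the number of connected components. There is one zero in the spectrum, matching the 1 component.

[0, 4, 4, 4]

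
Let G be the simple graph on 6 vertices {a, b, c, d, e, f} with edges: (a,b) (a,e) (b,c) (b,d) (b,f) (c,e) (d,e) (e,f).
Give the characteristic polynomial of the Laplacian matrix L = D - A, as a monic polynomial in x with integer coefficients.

Each diagonal entry of L is the vertex degree and each off-diagonal entry is -1 where an edge is present, 0 otherwise; in the order [a, b, c, d, e, f] the diagonal is [2, 4, 2, 2, 4, 2]. The eigenvalues of L are [0, 2, 2, 2, 4, 6]; the characteristic polynomial is the product of (x - lambda_i), which multiplies out to x^6 - 16x^5 + 96x^4 - 272x^3 + 368x^2 - 192x. The constant term is 0 because L is singular (the all-ones vector lies in its kernel). There is one zero in the spectrum, matching the 1 component.

x^6 - 16x^5 + 96x^4 - 272x^3 + 368x^2 - 192x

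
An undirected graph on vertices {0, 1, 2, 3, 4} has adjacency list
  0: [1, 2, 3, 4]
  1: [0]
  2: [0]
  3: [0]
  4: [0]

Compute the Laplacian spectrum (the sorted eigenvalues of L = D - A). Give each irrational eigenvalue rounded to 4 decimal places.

[0, 1, 1, 1, 5]

Each diagonal entry of L is the vertex degree and each off-diagonal entry is -1 where an edge is present, 0 otherwise; in the order [0, 1, 2, 3, 4] the diagonal is [4, 1, 1, 1, 1]. The multiplicity of 0 as a Laplacian eigenvalue equals the number of connected components. The single zero eigenvalue shows the graph is connected. The eigenvalues sum to 8, which equals trace(L) = 2|E|.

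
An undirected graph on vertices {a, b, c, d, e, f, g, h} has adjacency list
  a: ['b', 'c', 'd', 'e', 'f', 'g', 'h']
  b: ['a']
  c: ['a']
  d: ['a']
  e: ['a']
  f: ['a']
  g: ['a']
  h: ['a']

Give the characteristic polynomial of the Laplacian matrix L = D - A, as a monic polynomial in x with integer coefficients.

x^8 - 14x^7 + 63x^6 - 140x^5 + 175x^4 - 126x^3 + 49x^2 - 8x

Reading degrees in the order [a, b, c, d, e, f, g, h] gives [7, 1, 1, 1, 1, 1, 1, 1]; set D = diag(7, 1, 1, 1, 1, 1, 1, 1) and form L = D - A. L has integer entries, so p(x) = det(xI - L) has integer coefficients. Expanding the determinant yields x^8 - 14x^7 + 63x^6 - 140x^5 + 175x^4 - 126x^3 + 49x^2 - 8x. The coefficient of x^7 equals -trace(L) = -14, matching the sum of degrees. The eigenvalues sum to 14, which equals trace(L) = 2|E|.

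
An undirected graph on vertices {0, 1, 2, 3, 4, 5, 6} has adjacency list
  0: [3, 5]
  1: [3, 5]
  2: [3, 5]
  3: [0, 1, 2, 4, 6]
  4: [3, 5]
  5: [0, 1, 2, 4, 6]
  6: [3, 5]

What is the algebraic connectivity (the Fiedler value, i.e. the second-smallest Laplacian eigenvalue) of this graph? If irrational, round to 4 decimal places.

Reading degrees in the order [0, 1, 2, 3, 4, 5, 6] gives [2, 2, 2, 5, 2, 5, 2]; set D = diag(2, 2, 2, 5, 2, 5, 2) and form L = D - A. The sorted Laplacian eigenvalues are [0, 2, 2, 2, 2, 5, 7]; the algebraic connectivity is the second entry, 2. There is one zero in the spectrum, matching the 1 component.

2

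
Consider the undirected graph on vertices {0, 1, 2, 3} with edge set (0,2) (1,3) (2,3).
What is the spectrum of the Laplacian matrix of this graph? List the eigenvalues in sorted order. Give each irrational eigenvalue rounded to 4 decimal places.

[0, 0.5858, 2, 3.4142]

With the vertex order [0, 1, 2, 3], the degrees are [1, 1, 2, 2], giving D = diag(1, 1, 2, 2) and L = D - A. The multiplicity of 0 as a Laplacian eigenvalue equals the number of connected components. The single zero eigenvalue shows the graph is connected. The largest eigenvalue, 3.4142, is at most the vertex count 4.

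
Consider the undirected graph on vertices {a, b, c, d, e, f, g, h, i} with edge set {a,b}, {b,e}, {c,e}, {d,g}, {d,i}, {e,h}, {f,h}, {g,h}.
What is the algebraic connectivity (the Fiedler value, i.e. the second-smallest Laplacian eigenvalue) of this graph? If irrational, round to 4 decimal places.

With the vertex order [a, b, c, d, e, f, g, h, i], the degrees are [1, 2, 1, 2, 3, 1, 2, 3, 1], giving D = diag(1, 2, 1, 2, 3, 1, 2, 3, 1) and L = D - A. Computing the eigenvalues of L and sorting gives [0, 0.1862, 0.4822, 0.7043, 1.4073, 2.1338, 2.8532, 3.5372, 4.6958]. The Fiedler value lambda_2 = 0.1862 is strictly positive, so the graph is connected. The eigenvalues sum to 16, which equals trace(L) = 2|E|.

0.1862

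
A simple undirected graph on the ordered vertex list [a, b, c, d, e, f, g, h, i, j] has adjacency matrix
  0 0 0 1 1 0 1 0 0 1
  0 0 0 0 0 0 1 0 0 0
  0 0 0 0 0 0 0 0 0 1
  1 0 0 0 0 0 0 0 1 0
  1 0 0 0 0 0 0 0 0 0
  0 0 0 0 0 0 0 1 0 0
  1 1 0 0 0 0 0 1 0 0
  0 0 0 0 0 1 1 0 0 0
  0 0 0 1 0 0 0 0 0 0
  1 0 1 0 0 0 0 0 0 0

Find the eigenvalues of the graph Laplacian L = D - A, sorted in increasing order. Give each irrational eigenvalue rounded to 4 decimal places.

[0, 0.2263, 0.3820, 0.6274, 0.7726, 2, 2.2925, 2.6180, 3.6837, 5.3975]

With the vertex order [a, b, c, d, e, f, g, h, i, j], the degrees are [4, 1, 1, 2, 1, 1, 3, 2, 1, 2], giving D = diag(4, 1, 1, 2, 1, 1, 3, 2, 1, 2) and L = D - A. Diagonalising L (or applying a numerical eigensolver to the 10x10 matrix) gives the spectrum above. The single zero eigenvalue shows the graph is connected. There is one zero in the spectrum, matching the 1 component.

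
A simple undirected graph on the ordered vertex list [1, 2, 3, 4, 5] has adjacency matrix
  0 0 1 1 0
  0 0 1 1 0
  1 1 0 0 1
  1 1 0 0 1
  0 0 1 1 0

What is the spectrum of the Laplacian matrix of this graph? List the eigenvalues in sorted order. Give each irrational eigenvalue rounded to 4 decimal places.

Reading degrees in the order [1, 2, 3, 4, 5] gives [2, 2, 3, 3, 2]; set D = diag(2, 2, 3, 3, 2) and form L = D - A. Since every row of L sums to 0, the all-ones vector is in the kernel and 0 is an eigenvalue. The single zero eigenvalue shows the graph is connected. The eigenvalues sum to 12, which equals trace(L) = 2|E|. The largest eigenvalue, 5, is at most the vertex count 5.

[0, 2, 2, 3, 5]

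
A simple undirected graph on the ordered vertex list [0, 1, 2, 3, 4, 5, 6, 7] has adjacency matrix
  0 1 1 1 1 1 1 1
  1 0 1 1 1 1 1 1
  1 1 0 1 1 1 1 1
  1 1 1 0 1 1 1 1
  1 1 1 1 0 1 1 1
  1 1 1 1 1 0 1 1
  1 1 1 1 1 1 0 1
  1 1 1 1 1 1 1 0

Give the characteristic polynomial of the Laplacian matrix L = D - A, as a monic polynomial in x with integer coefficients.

x^8 - 56x^7 + 1344x^6 - 17920x^5 + 143360x^4 - 688128x^3 + 1835008x^2 - 2097152x

Reading degrees in the order [0, 1, 2, 3, 4, 5, 6, 7] gives [7, 7, 7, 7, 7, 7, 7, 7]; set D = diag(7, 7, 7, 7, 7, 7, 7, 7) and form L = D - A. The eigenvalues of L are [0, 8, 8, 8, 8, 8, 8, 8]; the characteristic polynomial is the product of (x - lambda_i), which multiplies out to x^8 - 56x^7 + 1344x^6 - 17920x^5 + 143360x^4 - 688128x^3 + 1835008x^2 - 2097152x. The constant term is 0 because L is singular (the all-ones vector lies in its kernel). The eigenvalues sum to 56, which equals trace(L) = 2|E|. The largest eigenvalue, 8, is at most the vertex count 8.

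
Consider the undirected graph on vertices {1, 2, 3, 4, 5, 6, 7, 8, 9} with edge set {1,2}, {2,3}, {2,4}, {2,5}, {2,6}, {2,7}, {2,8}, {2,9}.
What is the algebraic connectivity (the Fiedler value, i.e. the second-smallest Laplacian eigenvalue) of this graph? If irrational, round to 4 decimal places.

1

With the vertex order [1, 2, 3, 4, 5, 6, 7, 8, 9], the degrees are [1, 8, 1, 1, 1, 1, 1, 1, 1], giving D = diag(1, 8, 1, 1, 1, 1, 1, 1, 1) and L = D - A. The smallest Laplacian eigenvalue is always 0. The next one, lambda_2 = 1, measures how hard the graph is to disconnect: larger values mean better connectivity. There is one zero in the spectrum, matching the 1 component.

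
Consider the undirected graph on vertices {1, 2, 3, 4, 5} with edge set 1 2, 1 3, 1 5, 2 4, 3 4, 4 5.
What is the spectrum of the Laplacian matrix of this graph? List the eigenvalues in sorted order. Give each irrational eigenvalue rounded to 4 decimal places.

Reading degrees in the order [1, 2, 3, 4, 5] gives [3, 2, 2, 3, 2]; set D = diag(3, 2, 2, 3, 2) and form L = D - A. The multiplicity of 0 as a Laplacian eigenvalue equals the number of connected components. The eigenvalues sum to 12, which equals trace(L) = 2|E|.

[0, 2, 2, 3, 5]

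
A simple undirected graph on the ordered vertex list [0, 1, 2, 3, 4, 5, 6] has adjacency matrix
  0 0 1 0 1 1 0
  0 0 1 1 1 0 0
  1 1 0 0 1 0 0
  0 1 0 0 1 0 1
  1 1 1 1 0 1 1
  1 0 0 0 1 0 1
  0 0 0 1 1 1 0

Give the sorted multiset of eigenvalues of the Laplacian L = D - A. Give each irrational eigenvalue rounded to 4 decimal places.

[0, 2, 2, 4, 4, 5, 7]

With the vertex order [0, 1, 2, 3, 4, 5, 6], the degrees are [3, 3, 3, 3, 6, 3, 3], giving D = diag(3, 3, 3, 3, 6, 3, 3) and L = D - A. The multiplicity of 0 as a Laplacian eigenvalue equals the number of connected components. The single zero eigenvalue shows the graph is connected. There is one zero in the spectrum, matching the 1 component.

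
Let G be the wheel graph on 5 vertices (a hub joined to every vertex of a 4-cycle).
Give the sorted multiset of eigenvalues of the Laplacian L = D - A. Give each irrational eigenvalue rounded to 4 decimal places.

[0, 3, 3, 5, 5]

The graph has 5 vertices and degree multiset [4, 3, 3, 3, 3]; D is the diagonal matrix of degrees and L = D - A. L is symmetric positive semidefinite, so every eigenvalue is real and nonnegative. The single zero eigenvalue shows the graph is connected. The largest eigenvalue, 5, is at most the vertex count 5.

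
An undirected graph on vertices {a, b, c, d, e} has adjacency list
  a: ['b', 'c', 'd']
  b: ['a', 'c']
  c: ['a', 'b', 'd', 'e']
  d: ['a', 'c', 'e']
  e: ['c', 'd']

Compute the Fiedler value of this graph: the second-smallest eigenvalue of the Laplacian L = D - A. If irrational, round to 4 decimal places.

1.5858

Each diagonal entry of L is the vertex degree and each off-diagonal entry is -1 where an edge is present, 0 otherwise; in the order [a, b, c, d, e] the diagonal is [3, 2, 4, 3, 2]. The smallest Laplacian eigenvalue is always 0. The next one, lambda_2 = 1.5858, measures how hard the graph is to disconnect: larger values mean better connectivity. By the matrix-tree theorem the graph has (1/5) * product of the nonzero eigenvalues = 21 spanning trees. The largest eigenvalue, 5, is at most the vertex count 5.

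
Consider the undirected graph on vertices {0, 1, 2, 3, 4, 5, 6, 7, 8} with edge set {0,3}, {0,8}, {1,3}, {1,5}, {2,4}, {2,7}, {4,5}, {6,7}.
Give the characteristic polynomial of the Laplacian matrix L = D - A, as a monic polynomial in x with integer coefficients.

x^9 - 16x^8 + 105x^7 - 364x^6 + 715x^5 - 792x^4 + 462x^3 - 120x^2 + 9x

Each diagonal entry of L is the vertex degree and each off-diagonal entry is -1 where an edge is present, 0 otherwise; in the order [0, 1, 2, 3, 4, 5, 6, 7, 8] the diagonal is [2, 2, 2, 2, 2, 2, 1, 2, 1]. Computing det(xI - L) by cofactor expansion (or equivalently via sum-over-permutations) gives x^9 - 16x^8 + 105x^7 - 364x^6 + 715x^5 - 792x^4 + 462x^3 - 120x^2 + 9x. Since p(0) = det(-L) = 0, x divides p(x). By the matrix-tree theorem the graph has (1/9) * product of the nonzero eigenvalues = 1 spanning tree.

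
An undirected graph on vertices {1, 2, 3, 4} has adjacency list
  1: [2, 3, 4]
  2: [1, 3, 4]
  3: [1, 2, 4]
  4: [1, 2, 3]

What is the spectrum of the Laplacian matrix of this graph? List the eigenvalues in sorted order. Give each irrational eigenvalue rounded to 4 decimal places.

[0, 4, 4, 4]

Reading degrees in the order [1, 2, 3, 4] gives [3, 3, 3, 3]; set D = diag(3, 3, 3, 3) and form L = D - A. L is symmetric positive semidefinite, so every eigenvalue is real and nonnegative. By the matrix-tree theorem the graph has (1/4) * product of the nonzero eigenvalues = 16 spanning trees.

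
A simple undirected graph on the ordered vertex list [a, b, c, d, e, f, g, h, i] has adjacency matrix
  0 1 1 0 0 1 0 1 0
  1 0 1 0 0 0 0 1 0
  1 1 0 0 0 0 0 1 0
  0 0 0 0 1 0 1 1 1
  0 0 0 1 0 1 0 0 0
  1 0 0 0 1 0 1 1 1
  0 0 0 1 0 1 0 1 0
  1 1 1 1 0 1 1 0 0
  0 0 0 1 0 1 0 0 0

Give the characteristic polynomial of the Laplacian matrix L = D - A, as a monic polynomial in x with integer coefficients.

With the vertex order [a, b, c, d, e, f, g, h, i], the degrees are [4, 3, 3, 4, 2, 5, 3, 6, 2], giving D = diag(4, 3, 3, 4, 2, 5, 3, 6, 2) and L = D - A. Computing det(xI - L) by cofactor expansion (or equivalently via sum-over-permutations) gives x^9 - 32x^8 + 432x^7 - 3204x^6 + 14225x^5 - 38522x^4 + 61728x^3 - 53024x^2 + 18432x. Since p(0) = det(-L) = 0, x divides p(x). The largest eigenvalue, 7.3608, is at most the vertex count 9. There is one zero in the spectrum, matching the 1 component.

x^9 - 32x^8 + 432x^7 - 3204x^6 + 14225x^5 - 38522x^4 + 61728x^3 - 53024x^2 + 18432x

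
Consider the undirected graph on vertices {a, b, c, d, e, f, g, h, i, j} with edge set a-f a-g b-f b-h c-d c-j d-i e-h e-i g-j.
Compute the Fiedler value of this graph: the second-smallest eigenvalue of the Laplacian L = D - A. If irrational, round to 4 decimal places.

With the vertex order [a, b, c, d, e, f, g, h, i, j], the degrees are [2, 2, 2, 2, 2, 2, 2, 2, 2, 2], giving D = diag(2, 2, 2, 2, 2, 2, 2, 2, 2, 2) and L = D - A. The sorted Laplacian eigenvalues are [0, 0.3820, 0.3820, 1.3820, 1.3820, 2.6180, 2.6180, 3.6180, 3.6180, 4]; the algebraic connectivity is the second entry, 0.3820. By the matrix-tree theorem the graph has (1/10) * product of the nonzero eigenvalues = 10 spanning trees.

0.3820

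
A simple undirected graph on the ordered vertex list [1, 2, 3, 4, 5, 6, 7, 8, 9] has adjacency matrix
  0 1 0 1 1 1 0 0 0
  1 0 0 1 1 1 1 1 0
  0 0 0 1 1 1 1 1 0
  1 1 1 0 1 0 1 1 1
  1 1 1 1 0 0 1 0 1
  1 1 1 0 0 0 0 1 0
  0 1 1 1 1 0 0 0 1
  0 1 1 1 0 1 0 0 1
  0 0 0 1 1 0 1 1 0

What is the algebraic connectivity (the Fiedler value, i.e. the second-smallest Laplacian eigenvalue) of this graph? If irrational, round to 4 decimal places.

2.9676

Each diagonal entry of L is the vertex degree and each off-diagonal entry is -1 where an edge is present, 0 otherwise; in the order [1, 2, 3, 4, 5, 6, 7, 8, 9] the diagonal is [4, 6, 5, 7, 6, 4, 5, 5, 4]. The smallest Laplacian eigenvalue is always 0. The next one, lambda_2 = 2.9676, measures how hard the graph is to disconnect: larger values mean better connectivity. The largest eigenvalue, 8.3053, is at most the vertex count 9.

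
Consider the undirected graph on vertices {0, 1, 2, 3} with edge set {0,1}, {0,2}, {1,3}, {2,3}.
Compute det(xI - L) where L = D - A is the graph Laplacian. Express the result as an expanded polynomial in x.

Reading degrees in the order [0, 1, 2, 3] gives [2, 2, 2, 2]; set D = diag(2, 2, 2, 2) and form L = D - A. The eigenvalues of L are [0, 2, 2, 4]; the characteristic polynomial is the product of (x - lambda_i), which multiplies out to x^4 - 8x^3 + 20x^2 - 16x. The constant term is 0 because L is singular (the all-ones vector lies in its kernel). The eigenvalues sum to 8, which equals trace(L) = 2|E|.

x^4 - 8x^3 + 20x^2 - 16x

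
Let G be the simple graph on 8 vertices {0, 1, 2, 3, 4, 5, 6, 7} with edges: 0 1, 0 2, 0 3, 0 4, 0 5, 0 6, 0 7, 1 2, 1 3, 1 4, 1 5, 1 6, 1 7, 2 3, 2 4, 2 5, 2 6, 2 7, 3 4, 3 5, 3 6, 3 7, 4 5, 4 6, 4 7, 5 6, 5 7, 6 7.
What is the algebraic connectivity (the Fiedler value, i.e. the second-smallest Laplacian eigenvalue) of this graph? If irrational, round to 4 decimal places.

8

Each diagonal entry of L is the vertex degree and each off-diagonal entry is -1 where an edge is present, 0 otherwise; in the order [0, 1, 2, 3, 4, 5, 6, 7] the diagonal is [7, 7, 7, 7, 7, 7, 7, 7]. Computing the eigenvalues of L and sorting gives [0, 8, 8, 8, 8, 8, 8, 8]. The Fiedler value lambda_2 = 8 is strictly positive, so the graph is connected. The largest eigenvalue, 8, is at most the vertex count 8.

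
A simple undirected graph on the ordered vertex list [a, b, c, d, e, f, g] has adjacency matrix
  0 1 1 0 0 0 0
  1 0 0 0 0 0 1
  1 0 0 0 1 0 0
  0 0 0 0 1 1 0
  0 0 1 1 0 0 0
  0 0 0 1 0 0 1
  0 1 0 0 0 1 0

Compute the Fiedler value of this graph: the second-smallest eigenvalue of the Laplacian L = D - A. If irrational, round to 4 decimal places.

0.7530

Each diagonal entry of L is the vertex degree and each off-diagonal entry is -1 where an edge is present, 0 otherwise; in the order [a, b, c, d, e, f, g] the diagonal is [2, 2, 2, 2, 2, 2, 2]. Computing the eigenvalues of L and sorting gives [0, 0.7530, 0.7530, 2.4450, 2.4450, 3.8019, 3.8019]. The Fiedler value lambda_2 = 0.7530 is strictly positive, so the graph is connected. The eigenvalues sum to 14, which equals trace(L) = 2|E|.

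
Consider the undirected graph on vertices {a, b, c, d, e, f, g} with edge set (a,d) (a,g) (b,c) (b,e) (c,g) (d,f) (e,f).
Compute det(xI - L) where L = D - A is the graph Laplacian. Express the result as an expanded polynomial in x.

Each diagonal entry of L is the vertex degree and each off-diagonal entry is -1 where an edge is present, 0 otherwise; in the order [a, b, c, d, e, f, g] the diagonal is [2, 2, 2, 2, 2, 2, 2]. Computing det(xI - L) by cofactor expansion (or equivalently via sum-over-permutations) gives x^7 - 14x^6 + 77x^5 - 210x^4 + 294x^3 - 196x^2 + 49x. The constant term is 0 because L is singular (the all-ones vector lies in its kernel). There is one zero in the spectrum, matching the 1 component. The eigenvalues sum to 14, which equals trace(L) = 2|E|.

x^7 - 14x^6 + 77x^5 - 210x^4 + 294x^3 - 196x^2 + 49x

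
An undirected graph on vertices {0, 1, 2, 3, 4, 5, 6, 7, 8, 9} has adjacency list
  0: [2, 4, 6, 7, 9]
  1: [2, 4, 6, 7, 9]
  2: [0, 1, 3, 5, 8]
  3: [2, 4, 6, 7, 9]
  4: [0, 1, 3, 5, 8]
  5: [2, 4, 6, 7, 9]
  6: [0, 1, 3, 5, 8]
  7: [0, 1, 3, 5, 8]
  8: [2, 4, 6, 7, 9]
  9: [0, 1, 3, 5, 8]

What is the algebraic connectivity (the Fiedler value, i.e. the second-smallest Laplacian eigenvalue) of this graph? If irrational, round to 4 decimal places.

5

With the vertex order [0, 1, 2, 3, 4, 5, 6, 7, 8, 9], the degrees are [5, 5, 5, 5, 5, 5, 5, 5, 5, 5], giving D = diag(5, 5, 5, 5, 5, 5, 5, 5, 5, 5) and L = D - A. The sorted Laplacian eigenvalues are [0, 5, 5, 5, 5, 5, 5, 5, 5, 10]; the algebraic connectivity is the second entry, 5. By the matrix-tree theorem the graph has (1/10) * product of the nonzero eigenvalues = 390625 spanning trees.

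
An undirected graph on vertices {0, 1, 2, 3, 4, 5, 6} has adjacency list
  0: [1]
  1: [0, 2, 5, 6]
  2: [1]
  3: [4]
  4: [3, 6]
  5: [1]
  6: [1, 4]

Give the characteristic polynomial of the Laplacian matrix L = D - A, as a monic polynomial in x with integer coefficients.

x^7 - 12x^6 + 52x^5 - 104x^4 + 102x^3 - 46x^2 + 7x

Each diagonal entry of L is the vertex degree and each off-diagonal entry is -1 where an edge is present, 0 otherwise; in the order [0, 1, 2, 3, 4, 5, 6] the diagonal is [1, 4, 1, 1, 2, 1, 2]. Computing det(xI - L) by cofactor expansion (or equivalently via sum-over-permutations) gives x^7 - 12x^6 + 52x^5 - 104x^4 + 102x^3 - 46x^2 + 7x. The coefficient of x^6 equals -trace(L) = -12, matching the sum of degrees.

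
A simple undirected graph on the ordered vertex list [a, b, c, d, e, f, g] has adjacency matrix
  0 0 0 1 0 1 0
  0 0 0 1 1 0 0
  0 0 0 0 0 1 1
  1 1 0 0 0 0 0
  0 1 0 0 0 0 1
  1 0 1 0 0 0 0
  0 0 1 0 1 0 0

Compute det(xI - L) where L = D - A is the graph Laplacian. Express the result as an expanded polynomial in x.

x^7 - 14x^6 + 77x^5 - 210x^4 + 294x^3 - 196x^2 + 49x

With the vertex order [a, b, c, d, e, f, g], the degrees are [2, 2, 2, 2, 2, 2, 2], giving D = diag(2, 2, 2, 2, 2, 2, 2) and L = D - A. Computing det(xI - L) by cofactor expansion (or equivalently via sum-over-permutations) gives x^7 - 14x^6 + 77x^5 - 210x^4 + 294x^3 - 196x^2 + 49x. The coefficient of x^6 equals -trace(L) = -14, matching the sum of degrees. By the matrix-tree theorem the graph has (1/7) * product of the nonzero eigenvalues = 7 spanning trees. There is one zero in the spectrum, matching the 1 component.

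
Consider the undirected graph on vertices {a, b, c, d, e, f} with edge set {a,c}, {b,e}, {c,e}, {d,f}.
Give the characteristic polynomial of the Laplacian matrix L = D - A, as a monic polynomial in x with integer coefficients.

With the vertex order [a, b, c, d, e, f], the degrees are [1, 1, 2, 1, 2, 1], giving D = diag(1, 1, 2, 1, 2, 1) and L = D - A. L has integer entries, so p(x) = det(xI - L) has integer coefficients. Expanding the determinant yields x^6 - 8x^5 + 22x^4 - 24x^3 + 8x^2. The coefficient of x^5 equals -trace(L) = -8, matching the sum of degrees. There are 2 zeros in the spectrum, matching the 2 components. The largest eigenvalue, 3.4142, is at most the vertex count 6.

x^6 - 8x^5 + 22x^4 - 24x^3 + 8x^2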